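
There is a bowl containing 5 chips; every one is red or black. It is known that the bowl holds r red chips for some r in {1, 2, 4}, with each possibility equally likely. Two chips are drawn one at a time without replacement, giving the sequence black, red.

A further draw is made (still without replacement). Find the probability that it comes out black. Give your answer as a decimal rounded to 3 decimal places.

0.571

For each hypothesis, P(data | H) works out to: P(data | r = 1) = (4/5)(1/4) = 1/5; P(data | r = 2) = (3/5)(2/4) = 3/10; P(data | r = 4) = (1/5)(4/4) = 1/5.
Weighting by the prior gives 1/3 · 1/5 = 1/15, 1/3 · 3/10 = 1/10, 1/3 · 1/5 = 1/15; summing to 7/30.
Normalising, the posterior is P(r = 1 | data) = 2/7, P(r = 2 | data) = 3/7, P(r = 4 | data) = 2/7.
Averaging over the posterior, P(black next | data) = (1)(2/7) + (2/3)(3/7) + (0)(2/7) = 4/7.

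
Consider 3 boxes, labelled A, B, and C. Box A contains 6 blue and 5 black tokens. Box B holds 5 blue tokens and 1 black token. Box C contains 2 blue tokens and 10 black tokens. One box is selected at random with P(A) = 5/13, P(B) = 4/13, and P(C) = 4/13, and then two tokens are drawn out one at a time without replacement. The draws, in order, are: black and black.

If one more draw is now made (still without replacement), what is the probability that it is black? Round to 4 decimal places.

For each hypothesis, P(data | H) works out to: P(data | box A) = (5/11)(4/10) = 2/11; P(data | box B) = (1/6)(0/5) = 0; P(data | box C) = (10/12)(9/11) = 15/22.
The prior-weighted likelihoods are 5/13 · 2/11 = 10/143, 4/13 · 0 = 0, 4/13 · 15/22 = 30/143; summing to 40/143.
The posterior is then P(box A | data) = 1/4, P(box B | data) = 0, P(box C | data) = 3/4.
So P(black next | data) = Σ P(black next | H) P(H | data) = (1/3)(1/4) + (4/5)(3/4) = 41/60.

0.6833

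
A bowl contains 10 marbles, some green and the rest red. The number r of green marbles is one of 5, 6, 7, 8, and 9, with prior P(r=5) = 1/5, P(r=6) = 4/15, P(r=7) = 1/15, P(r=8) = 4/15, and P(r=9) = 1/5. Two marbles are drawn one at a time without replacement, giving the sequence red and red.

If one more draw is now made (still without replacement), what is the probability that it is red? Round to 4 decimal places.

Under each hypothesis, the probability of the observed sequence is: P(data | r = 5) = (5/10)(4/9) = 2/9; P(data | r = 6) = (4/10)(3/9) = 2/15; P(data | r = 7) = (3/10)(2/9) = 1/15; P(data | r = 8) = (2/10)(1/9) = 1/45; P(data | r = 9) = (1/10)(0/9) = 0.
The prior-weighted likelihoods are 1/5 · 2/9 = 2/45, 4/15 · 2/15 = 8/225, 1/15 · 1/15 = 1/225, 4/15 · 1/45 = 4/675, 1/5 · 0 = 0; these sum to 61/675.
The posterior is then P(r = 5 | data) = 30/61, P(r = 6 | data) = 24/61, P(r = 7 | data) = 3/61, P(r = 8 | data) = 4/61, P(r = 9 | data) = 0.
Averaging over the posterior, P(red next | data) = (3/8)(30/61) + (1/4)(24/61) + (1/8)(3/61) + (0)(4/61) = 141/488.

0.2889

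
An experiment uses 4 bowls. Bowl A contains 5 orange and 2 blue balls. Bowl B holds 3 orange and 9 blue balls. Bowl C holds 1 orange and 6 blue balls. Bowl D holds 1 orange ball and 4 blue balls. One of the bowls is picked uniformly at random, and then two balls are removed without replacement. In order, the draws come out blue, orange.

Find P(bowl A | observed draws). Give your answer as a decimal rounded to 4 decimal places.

0.3031

For each hypothesis, P(data | H) works out to: P(data | bowl A) = (2/7)(5/6) = 0.2381; P(data | bowl B) = (9/12)(3/11) = 0.20455; P(data | bowl C) = (6/7)(1/6) = 0.14286; P(data | bowl D) = (4/5)(1/4) = 0.2.
Multiplying each by its prior: 1/4 · 0.2381 = 0.059524, 1/4 · 0.20455 = 0.051136, 1/4 · 0.14286 = 0.035714, 1/4 · 0.2 = 0.05; summing to 0.19637.
So P(bowl A | data) = (0.059524) / (0.19637) = 0.30311.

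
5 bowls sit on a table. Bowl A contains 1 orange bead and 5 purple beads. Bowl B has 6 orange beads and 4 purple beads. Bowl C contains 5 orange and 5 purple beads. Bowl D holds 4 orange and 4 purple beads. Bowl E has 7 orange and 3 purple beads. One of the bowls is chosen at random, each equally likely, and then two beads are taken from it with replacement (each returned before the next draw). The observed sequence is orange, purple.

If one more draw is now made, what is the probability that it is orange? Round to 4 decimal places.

Compute the likelihood of the observed sequence for each case: P(data | bowl A) = (1/6)(5/6) = 5/36; P(data | bowl B) = (6/10)(4/10) = 6/25; P(data | bowl C) = (5/10)(5/10) = 1/4; P(data | bowl D) = (4/8)(4/8) = 1/4; P(data | bowl E) = (7/10)(3/10) = 21/100.
Multiplying each by its prior: 1/5 · 5/36 = 1/36, 1/5 · 6/25 = 6/125, 1/5 · 1/4 = 1/20, 1/5 · 1/4 = 1/20, 1/5 · 21/100 = 21/500; these sum to 49/225.
Dividing through by the total gives posterior P(bowl A | data) = 25/196, P(bowl B | data) = 54/245, P(bowl C | data) = 45/196, P(bowl D | data) = 45/196, P(bowl E | data) = 27/140.
Averaging over the posterior, P(orange next | data) = (1/6)(25/196) + (3/5)(54/245) + (1/2)(45/196) + (1/2)(45/196) + (7/10)(27/140) = 272/525.

0.5181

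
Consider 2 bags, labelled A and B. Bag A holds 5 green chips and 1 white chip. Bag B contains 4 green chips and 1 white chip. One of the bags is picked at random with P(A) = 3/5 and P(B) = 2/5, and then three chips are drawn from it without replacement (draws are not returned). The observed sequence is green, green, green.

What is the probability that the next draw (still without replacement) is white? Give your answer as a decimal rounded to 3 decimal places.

The likelihood of the observed sequence under each hypothesis: P(data | bag A) = (5/6)(4/5)(3/4) = 1/2; P(data | bag B) = (4/5)(3/4)(2/3) = 2/5.
The prior-weighted likelihoods are 3/5 · 1/2 = 3/10, 2/5 · 2/5 = 4/25; with total 23/50.
The posterior is then P(bag A | data) = 15/23, P(bag B | data) = 8/23.
The predictive probability is P(white next | data) = (1/3)(15/23) + (1/2)(8/23) = 9/23.

0.391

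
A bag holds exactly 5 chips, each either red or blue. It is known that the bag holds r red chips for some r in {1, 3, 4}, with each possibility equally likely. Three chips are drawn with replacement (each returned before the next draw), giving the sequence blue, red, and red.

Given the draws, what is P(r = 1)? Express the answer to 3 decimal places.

The likelihood of the observed sequence under each hypothesis: P(data | r = 1) = (4/5)(1/5)(1/5) = 4/125; P(data | r = 3) = (2/5)(3/5)(3/5) = 18/125; P(data | r = 4) = (1/5)(4/5)(4/5) = 16/125.
Weighting by the prior gives 1/3 · 4/125 = 4/375, 1/3 · 18/125 = 6/125, 1/3 · 16/125 = 16/375; these sum to 38/375.
By Bayes' rule, P(r = 1 | data) = (4/375) / (38/375) = 2/19.

0.105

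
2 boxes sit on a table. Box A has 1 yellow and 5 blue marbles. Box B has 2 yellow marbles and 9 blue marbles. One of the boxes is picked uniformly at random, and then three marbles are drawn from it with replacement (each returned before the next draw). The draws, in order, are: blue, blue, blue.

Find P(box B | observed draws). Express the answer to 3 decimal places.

0.486

Under each hypothesis, the probability of the observed sequence is: P(data | box A) = (5/6)(5/6)(5/6) = 0.5787; P(data | box B) = (9/11)(9/11)(9/11) = 0.54771.
Weighting by the prior gives 1/2 · 0.5787 = 0.28935, 1/2 · 0.54771 = 0.27385; these sum to 0.56321.
So P(box B | data) = (0.27385) / (0.56321) = 0.48624.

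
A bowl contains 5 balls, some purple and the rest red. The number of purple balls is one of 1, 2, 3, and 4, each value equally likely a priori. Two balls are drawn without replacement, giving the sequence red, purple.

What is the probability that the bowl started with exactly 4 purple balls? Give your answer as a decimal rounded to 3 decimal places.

The likelihood of the observed sequence under each hypothesis: P(data | r = 1) = (4/5)(1/4) = 1/5; P(data | r = 2) = (3/5)(2/4) = 3/10; P(data | r = 3) = (2/5)(3/4) = 3/10; P(data | r = 4) = (1/5)(4/4) = 1/5.
Weighting by the prior gives 1/4 · 1/5 = 1/20, 1/4 · 3/10 = 3/40, 1/4 · 3/10 = 3/40, 1/4 · 1/5 = 1/20; summing to 1/4.
Hence P(r = 4 | data) = (1/20) / (1/4) = 1/5.

0.200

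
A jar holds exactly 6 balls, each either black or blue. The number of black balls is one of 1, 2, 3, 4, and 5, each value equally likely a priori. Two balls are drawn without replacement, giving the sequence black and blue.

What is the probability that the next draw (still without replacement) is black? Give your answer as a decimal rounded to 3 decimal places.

Compute the likelihood of the observed sequence for each case: P(data | r = 1) = (1/6)(5/5) = 1/6; P(data | r = 2) = (2/6)(4/5) = 4/15; P(data | r = 3) = (3/6)(3/5) = 3/10; P(data | r = 4) = (4/6)(2/5) = 4/15; P(data | r = 5) = (5/6)(1/5) = 1/6.
The prior-weighted likelihoods are 1/5 · 1/6 = 1/30, 1/5 · 4/15 = 4/75, 1/5 · 3/10 = 3/50, 1/5 · 4/15 = 4/75, 1/5 · 1/6 = 1/30; with total 7/30.
Normalising, the posterior is P(r = 1 | data) = 1/7, P(r = 2 | data) = 8/35, P(r = 3 | data) = 9/35, P(r = 4 | data) = 8/35, P(r = 5 | data) = 1/7.
Averaging over the posterior, P(black next | data) = (0)(1/7) + (1/4)(8/35) + (1/2)(9/35) + (3/4)(8/35) + (1)(1/7) = 1/2.

0.500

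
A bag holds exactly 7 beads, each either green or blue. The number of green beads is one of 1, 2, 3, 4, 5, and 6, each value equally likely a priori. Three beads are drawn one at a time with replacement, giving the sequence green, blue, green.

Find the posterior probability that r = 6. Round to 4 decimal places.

0.1837

For each hypothesis, P(data | H) works out to: P(data | r = 1) = (1/7)(6/7)(1/7) = 0.017493; P(data | r = 2) = (2/7)(5/7)(2/7) = 0.058309; P(data | r = 3) = (3/7)(4/7)(3/7) = 0.10496; P(data | r = 4) = (4/7)(3/7)(4/7) = 0.13994; P(data | r = 5) = (5/7)(2/7)(5/7) = 0.14577; P(data | r = 6) = (6/7)(1/7)(6/7) = 0.10496.
Weighting by the prior gives 1/6 · 0.017493 = 0.0029155, 1/6 · 0.058309 = 0.0097182, 1/6 · 0.10496 = 0.017493, 1/6 · 0.13994 = 0.023324, 1/6 · 0.14577 = 0.024295, 1/6 · 0.10496 = 0.017493; summing to 0.095238.
Therefore the posterior P(r = 6 | data) = (0.017493) / (0.095238) = 0.18367.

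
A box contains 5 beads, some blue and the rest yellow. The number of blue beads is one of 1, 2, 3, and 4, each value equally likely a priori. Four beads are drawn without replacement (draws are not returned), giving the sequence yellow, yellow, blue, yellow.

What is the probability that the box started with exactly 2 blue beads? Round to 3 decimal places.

0.333

For each hypothesis, P(data | H) works out to: P(data | r = 1) = (4/5)(3/4)(1/3)(2/2) = 1/5; P(data | r = 2) = (3/5)(2/4)(2/3)(1/2) = 1/10; P(data | r = 3) = (2/5)(1/4)(3/3)(0/2) = 0; P(data | r = 4) = (1/5)(0/4) = 0.
The prior-weighted likelihoods are 1/4 · 1/5 = 1/20, 1/4 · 1/10 = 1/40, 1/4 · 0 = 0, 1/4 · 0 = 0; these sum to 3/40.
Therefore the posterior P(r = 2 | data) = (1/40) / (3/40) = 1/3.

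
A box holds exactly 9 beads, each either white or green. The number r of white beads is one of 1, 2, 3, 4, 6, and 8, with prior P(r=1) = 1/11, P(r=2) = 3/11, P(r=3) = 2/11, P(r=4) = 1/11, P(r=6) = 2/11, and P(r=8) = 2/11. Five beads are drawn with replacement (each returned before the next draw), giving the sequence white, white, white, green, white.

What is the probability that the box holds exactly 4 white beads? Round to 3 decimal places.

0.069

For each hypothesis, P(data | H) works out to: P(data | r = 1) = (1/9)(1/9)(1/9)(8/9)(1/9) = 0.00013548; P(data | r = 2) = (2/9)(2/9)(2/9)(7/9)(2/9) = 0.0018967; P(data | r = 3) = (3/9)(3/9)(3/9)(6/9)(3/9) = 0.0082305; P(data | r = 4) = (4/9)(4/9)(4/9)(5/9)(4/9) = 0.021677; P(data | r = 6) = (6/9)(6/9)(6/9)(3/9)(6/9) = 0.065844; P(data | r = 8) = (8/9)(8/9)(8/9)(1/9)(8/9) = 0.069366.
The prior-weighted likelihoods are 1/11 · 0.00013548 = 1.2316e-05, 3/11 · 0.0018967 = 0.00051729, 2/11 · 0.0082305 = 0.0014964, 1/11 · 0.021677 = 0.0019706, 2/11 · 0.065844 = 0.011972, 2/11 · 0.069366 = 0.012612; with total 0.02858.
So P(r = 4 | data) = (0.0019706) / (0.02858) = 0.068951.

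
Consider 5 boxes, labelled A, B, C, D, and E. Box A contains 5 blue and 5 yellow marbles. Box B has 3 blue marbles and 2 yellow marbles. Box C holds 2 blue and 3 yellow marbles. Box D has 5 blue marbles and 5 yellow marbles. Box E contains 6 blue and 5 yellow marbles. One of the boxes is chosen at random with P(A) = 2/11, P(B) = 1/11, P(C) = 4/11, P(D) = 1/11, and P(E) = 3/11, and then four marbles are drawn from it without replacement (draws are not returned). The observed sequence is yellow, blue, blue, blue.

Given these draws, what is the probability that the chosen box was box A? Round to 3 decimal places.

0.235

Under each hypothesis, the probability of the observed sequence is: P(data | box A) = (5/10)(5/9)(4/8)(3/7) = 0.059524; P(data | box B) = (2/5)(3/4)(2/3)(1/2) = 0.1; P(data | box C) = (3/5)(2/4)(1/3)(0/2) = 0; P(data | box D) = (5/10)(5/9)(4/8)(3/7) = 0.059524; P(data | box E) = (5/11)(6/10)(5/9)(4/8) = 0.075758.
The prior-weighted likelihoods are 2/11 · 0.059524 = 0.010823, 1/11 · 0.1 = 0.0090909, 4/11 · 0 = 0, 1/11 · 0.059524 = 0.0054113, 3/11 · 0.075758 = 0.020661; summing to 0.045986.
By Bayes' rule, P(box A | data) = (0.010823) / (0.045986) = 0.23534.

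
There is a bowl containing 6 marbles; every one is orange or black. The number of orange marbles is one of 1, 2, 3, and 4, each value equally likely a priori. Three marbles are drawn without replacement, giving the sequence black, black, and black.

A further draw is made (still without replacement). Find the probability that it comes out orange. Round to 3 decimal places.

Compute the likelihood of the observed sequence for each case: P(data | r = 1) = (5/6)(4/5)(3/4) = 1/2; P(data | r = 2) = (4/6)(3/5)(2/4) = 1/5; P(data | r = 3) = (3/6)(2/5)(1/4) = 1/20; P(data | r = 4) = (2/6)(1/5)(0/4) = 0.
Multiplying each by its prior: 1/4 · 1/2 = 1/8, 1/4 · 1/5 = 1/20, 1/4 · 1/20 = 1/80, 1/4 · 0 = 0; summing to 3/16.
The posterior is then P(r = 1 | data) = 2/3, P(r = 2 | data) = 4/15, P(r = 3 | data) = 1/15, P(r = 4 | data) = 0.
The predictive probability is P(orange next | data) = (1/3)(2/3) + (2/3)(4/15) + (1)(1/15) = 7/15.

0.467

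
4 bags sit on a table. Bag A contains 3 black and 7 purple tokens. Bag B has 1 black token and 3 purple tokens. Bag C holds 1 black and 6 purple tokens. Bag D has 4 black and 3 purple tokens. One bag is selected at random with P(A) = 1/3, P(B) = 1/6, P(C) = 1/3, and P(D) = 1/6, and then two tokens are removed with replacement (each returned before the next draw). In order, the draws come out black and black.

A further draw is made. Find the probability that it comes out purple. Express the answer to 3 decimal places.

For each hypothesis, P(data | H) works out to: P(data | bag A) = (3/10)(3/10) = 0.09; P(data | bag B) = (1/4)(1/4) = 0.0625; P(data | bag C) = (1/7)(1/7) = 0.020408; P(data | bag D) = (4/7)(4/7) = 0.32653.
Multiplying each by its prior: 1/3 · 0.09 = 0.03, 1/6 · 0.0625 = 0.010417, 1/3 · 0.020408 = 0.0068027, 1/6 · 0.32653 = 0.054422; with total 0.10164.
Normalising, the posterior is P(bag A | data) = 0.29516, P(bag B | data) = 0.10248, P(bag C | data) = 0.066929, P(bag D | data) = 0.53543.
The predictive probability is P(purple next | data) = (7/10)(0.29516) + (3/4)(0.10248) + (6/7)(0.066929) + (3/7)(0.53543) = 0.57031.

0.570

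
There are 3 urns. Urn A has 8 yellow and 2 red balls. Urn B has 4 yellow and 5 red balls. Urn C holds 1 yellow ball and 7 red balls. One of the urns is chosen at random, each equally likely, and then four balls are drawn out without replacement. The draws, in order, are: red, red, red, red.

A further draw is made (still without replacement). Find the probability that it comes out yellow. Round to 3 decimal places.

Compute the likelihood of the observed sequence for each case: P(data | urn A) = (2/10)(1/9)(0/8) = 0; P(data | urn B) = (5/9)(4/8)(3/7)(2/6) = 5/126; P(data | urn C) = (7/8)(6/7)(5/6)(4/5) = 1/2.
The prior-weighted likelihoods are 1/3 · 0 = 0, 1/3 · 5/126 = 5/378, 1/3 · 1/2 = 1/6; summing to 34/189.
Normalising, the posterior is P(urn A | data) = 0, P(urn B | data) = 5/68, P(urn C | data) = 63/68.
So P(yellow next | data) = Σ P(yellow next | H) P(H | data) = (4/5)(5/68) + (1/4)(63/68) = 79/272.

0.290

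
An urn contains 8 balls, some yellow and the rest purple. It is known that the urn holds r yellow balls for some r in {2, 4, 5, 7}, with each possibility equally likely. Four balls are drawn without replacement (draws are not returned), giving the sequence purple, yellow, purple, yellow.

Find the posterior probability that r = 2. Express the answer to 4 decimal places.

0.1852

For each hypothesis, P(data | H) works out to: P(data | r = 2) = (6/8)(2/7)(5/6)(1/5) = 1/28; P(data | r = 4) = (4/8)(4/7)(3/6)(3/5) = 3/35; P(data | r = 5) = (3/8)(5/7)(2/6)(4/5) = 1/14; P(data | r = 7) = (1/8)(7/7)(0/6) = 0.
Weighting by the prior gives 1/4 · 1/28 = 1/112, 1/4 · 3/35 = 3/140, 1/4 · 1/14 = 1/56, 1/4 · 0 = 0; summing to 27/560.
Therefore the posterior P(r = 2 | data) = (1/112) / (27/560) = 5/27.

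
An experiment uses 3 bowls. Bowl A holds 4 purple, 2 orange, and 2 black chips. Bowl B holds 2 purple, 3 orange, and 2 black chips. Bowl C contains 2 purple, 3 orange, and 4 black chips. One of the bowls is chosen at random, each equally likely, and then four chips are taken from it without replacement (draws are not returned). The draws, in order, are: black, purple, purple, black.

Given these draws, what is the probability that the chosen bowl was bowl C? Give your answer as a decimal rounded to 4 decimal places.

Under each hypothesis, the probability of the observed sequence is: P(data | bowl A) = (2/8)(4/7)(3/6)(1/5) = 0.014286; P(data | bowl B) = (2/7)(2/6)(1/5)(1/4) = 0.0047619; P(data | bowl C) = (4/9)(2/8)(1/7)(3/6) = 0.0079365.
Weighting by the prior gives 1/3 · 0.014286 = 0.0047619, 1/3 · 0.0047619 = 0.0015873, 1/3 · 0.0079365 = 0.0026455; with total 0.0089947.
So P(bowl C | data) = (0.0026455) / (0.0089947) = 0.29412.

0.2941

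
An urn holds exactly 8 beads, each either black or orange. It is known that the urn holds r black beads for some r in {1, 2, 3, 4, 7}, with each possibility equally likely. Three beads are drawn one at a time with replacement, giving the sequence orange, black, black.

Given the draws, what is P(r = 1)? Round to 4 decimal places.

For each hypothesis, P(data | H) works out to: P(data | r = 1) = (7/8)(1/8)(1/8) = 0.013672; P(data | r = 2) = (6/8)(2/8)(2/8) = 0.046875; P(data | r = 3) = (5/8)(3/8)(3/8) = 0.087891; P(data | r = 4) = (4/8)(4/8)(4/8) = 0.125; P(data | r = 7) = (1/8)(7/8)(7/8) = 0.095703.
Weighting by the prior gives 1/5 · 0.013672 = 0.0027344, 1/5 · 0.046875 = 0.009375, 1/5 · 0.087891 = 0.017578, 1/5 · 0.125 = 0.025, 1/5 · 0.095703 = 0.019141; these sum to 0.073828.
So P(r = 1 | data) = (0.0027344) / (0.073828) = 0.037037.

0.0370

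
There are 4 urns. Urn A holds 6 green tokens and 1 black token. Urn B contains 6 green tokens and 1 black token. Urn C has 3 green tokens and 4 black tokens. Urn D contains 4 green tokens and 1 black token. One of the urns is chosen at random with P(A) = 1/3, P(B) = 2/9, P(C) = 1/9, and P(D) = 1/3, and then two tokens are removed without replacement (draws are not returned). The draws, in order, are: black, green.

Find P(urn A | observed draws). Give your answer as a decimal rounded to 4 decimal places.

0.2679

The likelihood of the observed sequence under each hypothesis: P(data | urn A) = (1/7)(6/6) = 1/7; P(data | urn B) = (1/7)(6/6) = 1/7; P(data | urn C) = (4/7)(3/6) = 2/7; P(data | urn D) = (1/5)(4/4) = 1/5.
Multiplying each by its prior: 1/3 · 1/7 = 1/21, 2/9 · 1/7 = 2/63, 1/9 · 2/7 = 2/63, 1/3 · 1/5 = 1/15; summing to 8/45.
So P(urn A | data) = (1/21) / (8/45) = 15/56.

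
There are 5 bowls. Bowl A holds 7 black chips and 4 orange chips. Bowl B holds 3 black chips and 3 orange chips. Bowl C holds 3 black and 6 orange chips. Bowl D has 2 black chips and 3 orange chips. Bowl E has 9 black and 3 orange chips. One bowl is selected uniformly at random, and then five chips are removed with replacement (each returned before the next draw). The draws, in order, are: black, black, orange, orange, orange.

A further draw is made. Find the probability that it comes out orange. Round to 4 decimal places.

Under each hypothesis, the probability of the observed sequence is: P(data | bowl A) = (7/11)(7/11)(4/11)(4/11)(4/11) = 0.019472; P(data | bowl B) = (3/6)(3/6)(3/6)(3/6)(3/6) = 0.03125; P(data | bowl C) = (3/9)(3/9)(6/9)(6/9)(6/9) = 0.032922; P(data | bowl D) = (2/5)(2/5)(3/5)(3/5)(3/5) = 0.03456; P(data | bowl E) = (9/12)(9/12)(3/12)(3/12)(3/12) = 0.0087891.
The prior-weighted likelihoods are 1/5 · 0.019472 = 0.0038944, 1/5 · 0.03125 = 0.00625, 1/5 · 0.032922 = 0.0065844, 1/5 · 0.03456 = 0.006912, 1/5 · 0.0087891 = 0.0017578; these sum to 0.025399.
Normalising, the posterior is P(bowl A | data) = 0.15333, P(bowl B | data) = 0.24608, P(bowl C | data) = 0.25924, P(bowl D | data) = 0.27214, P(bowl E | data) = 0.069209.
Averaging over the posterior, P(orange next | data) = (4/11)(0.15333) + (1/2)(0.24608) + (2/3)(0.25924) + (3/5)(0.27214) + (1/4)(0.069209) = 0.53221.

0.5322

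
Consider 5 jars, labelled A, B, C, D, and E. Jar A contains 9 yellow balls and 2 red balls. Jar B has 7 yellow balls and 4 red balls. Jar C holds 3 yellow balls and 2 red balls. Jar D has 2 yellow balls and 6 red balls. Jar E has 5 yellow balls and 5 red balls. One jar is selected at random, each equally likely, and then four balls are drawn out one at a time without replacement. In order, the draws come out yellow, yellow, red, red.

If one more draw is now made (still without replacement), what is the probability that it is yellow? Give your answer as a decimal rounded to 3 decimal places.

Compute the likelihood of the observed sequence for each case: P(data | jar A) = (9/11)(8/10)(2/9)(1/8) = 0.018182; P(data | jar B) = (7/11)(6/10)(4/9)(3/8) = 0.063636; P(data | jar C) = (3/5)(2/4)(2/3)(1/2) = 0.1; P(data | jar D) = (2/8)(1/7)(6/6)(5/5) = 0.035714; P(data | jar E) = (5/10)(4/9)(5/8)(4/7) = 0.079365.
The prior-weighted likelihoods are 1/5 · 0.018182 = 0.0036364, 1/5 · 0.063636 = 0.012727, 1/5 · 0.1 = 0.02, 1/5 · 0.035714 = 0.0071429, 1/5 · 0.079365 = 0.015873; with total 0.05938.
The posterior is then P(jar A | data) = 0.061239, P(jar B | data) = 0.21434, P(jar C | data) = 0.33682, P(jar D | data) = 0.12029, P(jar E | data) = 0.26731.
Averaging over the posterior, P(yellow next | data) = (1)(0.061239) + (5/7)(0.21434) + (1)(0.33682) + (0)(0.12029) + (1/2)(0.26731) = 0.68481.

0.685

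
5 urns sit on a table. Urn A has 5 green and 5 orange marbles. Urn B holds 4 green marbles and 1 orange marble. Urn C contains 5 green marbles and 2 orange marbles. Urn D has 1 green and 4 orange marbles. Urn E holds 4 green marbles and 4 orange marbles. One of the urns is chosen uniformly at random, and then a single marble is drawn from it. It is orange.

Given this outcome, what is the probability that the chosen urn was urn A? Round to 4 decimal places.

0.2188

For each hypothesis, P(data | H) works out to: P(data | urn A) = (5/10) = 1/2; P(data | urn B) = (1/5) = 1/5; P(data | urn C) = (2/7) = 2/7; P(data | urn D) = (4/5) = 4/5; P(data | urn E) = (4/8) = 1/2.
Multiplying each by its prior: 1/5 · 1/2 = 1/10, 1/5 · 1/5 = 1/25, 1/5 · 2/7 = 2/35, 1/5 · 4/5 = 4/25, 1/5 · 1/2 = 1/10; these sum to 16/35.
Hence P(urn A | data) = (1/10) / (16/35) = 7/32.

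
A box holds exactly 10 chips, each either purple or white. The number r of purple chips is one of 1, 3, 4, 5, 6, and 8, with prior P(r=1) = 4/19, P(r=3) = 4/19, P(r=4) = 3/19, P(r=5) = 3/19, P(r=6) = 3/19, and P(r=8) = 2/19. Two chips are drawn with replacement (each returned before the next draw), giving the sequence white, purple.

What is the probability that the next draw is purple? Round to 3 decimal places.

Under each hypothesis, the probability of the observed sequence is: P(data | r = 1) = (9/10)(1/10) = 0.09; P(data | r = 3) = (7/10)(3/10) = 0.21; P(data | r = 4) = (6/10)(4/10) = 0.24; P(data | r = 5) = (5/10)(5/10) = 0.25; P(data | r = 6) = (4/10)(6/10) = 0.24; P(data | r = 8) = (2/10)(8/10) = 0.16.
Multiplying each by its prior: 4/19 · 0.09 = 0.018947, 4/19 · 0.21 = 0.044211, 3/19 · 0.24 = 0.037895, 3/19 · 0.25 = 0.039474, 3/19 · 0.24 = 0.037895, 2/19 · 0.16 = 0.016842; these sum to 0.19526.
Dividing through by the total gives posterior P(r = 1 | data) = 0.097035, P(r = 3 | data) = 0.22642, P(r = 4 | data) = 0.19407, P(r = 5 | data) = 0.20216, P(r = 6 | data) = 0.19407, P(r = 8 | data) = 0.086253.
The predictive probability is P(purple next | data) = (1/10)(0.097035) + (3/10)(0.22642) + (2/5)(0.19407) + (1/2)(0.20216) + (3/5)(0.19407) + (4/5)(0.086253) = 0.44178.

0.442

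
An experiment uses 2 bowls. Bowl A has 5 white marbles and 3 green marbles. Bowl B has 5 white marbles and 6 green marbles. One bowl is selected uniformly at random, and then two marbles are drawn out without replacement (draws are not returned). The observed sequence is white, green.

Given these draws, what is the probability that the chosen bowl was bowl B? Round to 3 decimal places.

0.505

Under each hypothesis, the probability of the observed sequence is: P(data | bowl A) = (5/8)(3/7) = 0.26786; P(data | bowl B) = (5/11)(6/10) = 0.27273.
The prior-weighted likelihoods are 1/2 · 0.26786 = 0.13393, 1/2 · 0.27273 = 0.13636; summing to 0.27029.
So P(bowl B | data) = (0.13636) / (0.27029) = 0.5045.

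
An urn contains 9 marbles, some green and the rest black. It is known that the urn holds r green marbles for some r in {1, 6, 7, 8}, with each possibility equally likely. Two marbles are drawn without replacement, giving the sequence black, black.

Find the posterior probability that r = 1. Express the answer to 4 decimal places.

0.8750

Compute the likelihood of the observed sequence for each case: P(data | r = 1) = (8/9)(7/8) = 7/9; P(data | r = 6) = (3/9)(2/8) = 1/12; P(data | r = 7) = (2/9)(1/8) = 1/36; P(data | r = 8) = (1/9)(0/8) = 0.
The prior-weighted likelihoods are 1/4 · 7/9 = 7/36, 1/4 · 1/12 = 1/48, 1/4 · 1/36 = 1/144, 1/4 · 0 = 0; these sum to 2/9.
So P(r = 1 | data) = (7/36) / (2/9) = 7/8.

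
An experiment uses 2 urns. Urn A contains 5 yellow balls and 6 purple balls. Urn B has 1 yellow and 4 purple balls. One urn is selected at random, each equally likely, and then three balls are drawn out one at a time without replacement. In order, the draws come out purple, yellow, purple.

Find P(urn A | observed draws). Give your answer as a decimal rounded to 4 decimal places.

The likelihood of the observed sequence under each hypothesis: P(data | urn A) = (6/11)(5/10)(5/9) = 5/33; P(data | urn B) = (4/5)(1/4)(3/3) = 1/5.
The prior-weighted likelihoods are 1/2 · 5/33 = 5/66, 1/2 · 1/5 = 1/10; these sum to 29/165.
Hence P(urn A | data) = (5/66) / (29/165) = 25/58.

0.4310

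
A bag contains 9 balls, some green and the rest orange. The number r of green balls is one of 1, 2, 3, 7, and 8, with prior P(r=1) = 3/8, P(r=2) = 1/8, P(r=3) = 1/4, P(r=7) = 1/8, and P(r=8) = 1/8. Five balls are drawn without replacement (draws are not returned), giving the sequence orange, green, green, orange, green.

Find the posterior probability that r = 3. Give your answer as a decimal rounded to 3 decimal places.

0.462

Under each hypothesis, the probability of the observed sequence is: P(data | r = 1) = (8/9)(1/8)(0/7) = 0; P(data | r = 2) = (7/9)(2/8)(1/7)(6/6)(0/5) = 0; P(data | r = 3) = (6/9)(3/8)(2/7)(5/6)(1/5) = 0.011905; P(data | r = 7) = (2/9)(7/8)(6/7)(1/6)(5/5) = 0.027778; P(data | r = 8) = (1/9)(8/8)(7/7)(0/6) = 0.
Weighting by the prior gives 3/8 · 0 = 0, 1/8 · 0 = 0, 1/4 · 0.011905 = 0.0029762, 1/8 · 0.027778 = 0.0034722, 1/8 · 0 = 0; with total 0.0064484.
Hence P(r = 3 | data) = (0.0029762) / (0.0064484) = 0.46154.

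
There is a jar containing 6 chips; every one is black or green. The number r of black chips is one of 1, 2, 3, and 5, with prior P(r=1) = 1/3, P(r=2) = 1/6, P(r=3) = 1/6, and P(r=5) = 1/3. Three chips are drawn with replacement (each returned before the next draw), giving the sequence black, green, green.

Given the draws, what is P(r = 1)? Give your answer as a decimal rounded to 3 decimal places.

Under each hypothesis, the probability of the observed sequence is: P(data | r = 1) = (1/6)(5/6)(5/6) = 0.11574; P(data | r = 2) = (2/6)(4/6)(4/6) = 0.14815; P(data | r = 3) = (3/6)(3/6)(3/6) = 0.125; P(data | r = 5) = (5/6)(1/6)(1/6) = 0.023148.
Multiplying each by its prior: 1/3 · 0.11574 = 0.03858, 1/6 · 0.14815 = 0.024691, 1/6 · 0.125 = 0.020833, 1/3 · 0.023148 = 0.007716; with total 0.091821.
By Bayes' rule, P(r = 1 | data) = (0.03858) / (0.091821) = 0.42017.

0.420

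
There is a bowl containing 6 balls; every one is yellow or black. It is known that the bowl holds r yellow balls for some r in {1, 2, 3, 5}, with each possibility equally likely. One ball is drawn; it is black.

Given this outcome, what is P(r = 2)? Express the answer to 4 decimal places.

0.3077

Under each hypothesis, the probability of this draw is: P(data | r = 1) = (5/6) = 5/6; P(data | r = 2) = (4/6) = 2/3; P(data | r = 3) = (3/6) = 1/2; P(data | r = 5) = (1/6) = 1/6.
Multiplying each by its prior: 1/4 · 5/6 = 5/24, 1/4 · 2/3 = 1/6, 1/4 · 1/2 = 1/8, 1/4 · 1/6 = 1/24; these sum to 13/24.
Hence P(r = 2 | data) = (1/6) / (13/24) = 4/13.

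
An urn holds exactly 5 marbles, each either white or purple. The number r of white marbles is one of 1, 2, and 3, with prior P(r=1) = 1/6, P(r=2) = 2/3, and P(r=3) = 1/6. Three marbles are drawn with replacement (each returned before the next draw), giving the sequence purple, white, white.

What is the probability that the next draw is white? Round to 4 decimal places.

For each hypothesis, P(data | H) works out to: P(data | r = 1) = (4/5)(1/5)(1/5) = 4/125; P(data | r = 2) = (3/5)(2/5)(2/5) = 12/125; P(data | r = 3) = (2/5)(3/5)(3/5) = 18/125.
Multiplying each by its prior: 1/6 · 4/125 = 2/375, 2/3 · 12/125 = 8/125, 1/6 · 18/125 = 3/125; with total 7/75.
Dividing through by the total gives posterior P(r = 1 | data) = 2/35, P(r = 2 | data) = 24/35, P(r = 3 | data) = 9/35.
So P(white next | data) = Σ P(white next | H) P(H | data) = (1/5)(2/35) + (2/5)(24/35) + (3/5)(9/35) = 11/25.

0.4400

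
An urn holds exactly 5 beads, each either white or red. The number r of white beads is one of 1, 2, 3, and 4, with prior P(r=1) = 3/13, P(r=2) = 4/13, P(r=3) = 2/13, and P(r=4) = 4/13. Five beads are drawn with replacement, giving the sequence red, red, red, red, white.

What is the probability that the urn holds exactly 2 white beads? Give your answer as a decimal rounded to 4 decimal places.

The likelihood of the observed sequence under each hypothesis: P(data | r = 1) = (4/5)(4/5)(4/5)(4/5)(1/5) = 0.08192; P(data | r = 2) = (3/5)(3/5)(3/5)(3/5)(2/5) = 0.05184; P(data | r = 3) = (2/5)(2/5)(2/5)(2/5)(3/5) = 0.01536; P(data | r = 4) = (1/5)(1/5)(1/5)(1/5)(4/5) = 0.00128.
The prior-weighted likelihoods are 3/13 · 0.08192 = 0.018905, 4/13 · 0.05184 = 0.015951, 2/13 · 0.01536 = 0.0023631, 4/13 · 0.00128 = 0.00039385; with total 0.037612.
Therefore the posterior P(r = 2 | data) = (0.015951) / (0.037612) = 0.42408.

0.4241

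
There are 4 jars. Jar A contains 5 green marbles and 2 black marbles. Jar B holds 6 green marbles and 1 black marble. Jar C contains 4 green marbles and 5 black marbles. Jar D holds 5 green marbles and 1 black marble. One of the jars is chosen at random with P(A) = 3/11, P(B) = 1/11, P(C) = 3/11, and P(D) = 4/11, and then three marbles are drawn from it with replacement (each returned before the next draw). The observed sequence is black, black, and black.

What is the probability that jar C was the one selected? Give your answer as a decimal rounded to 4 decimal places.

0.8491

The likelihood of the observed sequence under each hypothesis: P(data | jar A) = (2/7)(2/7)(2/7) = 0.023324; P(data | jar B) = (1/7)(1/7)(1/7) = 0.0029155; P(data | jar C) = (5/9)(5/9)(5/9) = 0.17147; P(data | jar D) = (1/6)(1/6)(1/6) = 0.0046296.
Weighting by the prior gives 3/11 · 0.023324 = 0.006361, 1/11 · 0.0029155 = 0.00026504, 3/11 · 0.17147 = 0.046764, 4/11 · 0.0046296 = 0.0016835; summing to 0.055073.
By Bayes' rule, P(jar C | data) = (0.046764) / (0.055073) = 0.84912.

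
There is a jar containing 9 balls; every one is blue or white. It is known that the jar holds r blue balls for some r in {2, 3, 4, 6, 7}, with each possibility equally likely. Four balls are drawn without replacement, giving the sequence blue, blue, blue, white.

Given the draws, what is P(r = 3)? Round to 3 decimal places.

Compute the likelihood of the observed sequence for each case: P(data | r = 2) = (2/9)(1/8)(0/7) = 0; P(data | r = 3) = (3/9)(2/8)(1/7)(6/6) = 1/84; P(data | r = 4) = (4/9)(3/8)(2/7)(5/6) = 5/126; P(data | r = 6) = (6/9)(5/8)(4/7)(3/6) = 5/42; P(data | r = 7) = (7/9)(6/8)(5/7)(2/6) = 5/36.
Multiplying each by its prior: 1/5 · 0 = 0, 1/5 · 1/84 = 1/420, 1/5 · 5/126 = 1/126, 1/5 · 5/42 = 1/42, 1/5 · 5/36 = 1/36; with total 13/210.
By Bayes' rule, P(r = 3 | data) = (1/420) / (13/210) = 1/26.

0.038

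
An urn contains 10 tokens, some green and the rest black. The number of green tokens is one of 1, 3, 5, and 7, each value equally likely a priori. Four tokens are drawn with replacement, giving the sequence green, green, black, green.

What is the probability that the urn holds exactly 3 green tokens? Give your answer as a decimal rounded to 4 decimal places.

The likelihood of the observed sequence under each hypothesis: P(data | r = 1) = (1/10)(1/10)(9/10)(1/10) = 0.0009; P(data | r = 3) = (3/10)(3/10)(7/10)(3/10) = 0.0189; P(data | r = 5) = (5/10)(5/10)(5/10)(5/10) = 0.0625; P(data | r = 7) = (7/10)(7/10)(3/10)(7/10) = 0.1029.
Weighting by the prior gives 1/4 · 0.0009 = 0.000225, 1/4 · 0.0189 = 0.004725, 1/4 · 0.0625 = 0.015625, 1/4 · 0.1029 = 0.025725; these sum to 0.0463.
Therefore the posterior P(r = 3 | data) = (0.004725) / (0.0463) = 0.10205.

0.1021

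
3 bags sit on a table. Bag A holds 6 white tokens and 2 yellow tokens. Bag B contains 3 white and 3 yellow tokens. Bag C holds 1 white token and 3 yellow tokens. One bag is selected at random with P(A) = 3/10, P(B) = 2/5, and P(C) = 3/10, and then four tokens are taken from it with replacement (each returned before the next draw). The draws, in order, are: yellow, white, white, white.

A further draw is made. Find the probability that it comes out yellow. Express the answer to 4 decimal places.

0.3831

For each hypothesis, P(data | H) works out to: P(data | bag A) = (2/8)(6/8)(6/8)(6/8) = 0.10547; P(data | bag B) = (3/6)(3/6)(3/6)(3/6) = 0.0625; P(data | bag C) = (3/4)(1/4)(1/4)(1/4) = 0.011719.
The prior-weighted likelihoods are 3/10 · 0.10547 = 0.031641, 2/5 · 0.0625 = 0.025, 3/10 · 0.011719 = 0.0035156; these sum to 0.060156.
The posterior is then P(bag A | data) = 0.52597, P(bag B | data) = 0.41558, P(bag C | data) = 0.058442.
The predictive probability is P(yellow next | data) = (1/4)(0.52597) + (1/2)(0.41558) + (3/4)(0.058442) = 0.38312.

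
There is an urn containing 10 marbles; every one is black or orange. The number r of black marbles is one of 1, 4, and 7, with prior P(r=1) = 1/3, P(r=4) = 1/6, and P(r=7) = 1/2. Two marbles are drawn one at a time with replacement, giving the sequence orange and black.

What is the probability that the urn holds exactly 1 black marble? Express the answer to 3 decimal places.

Under each hypothesis, the probability of the observed sequence is: P(data | r = 1) = (9/10)(1/10) = 9/100; P(data | r = 4) = (6/10)(4/10) = 6/25; P(data | r = 7) = (3/10)(7/10) = 21/100.
Weighting by the prior gives 1/3 · 9/100 = 3/100, 1/6 · 6/25 = 1/25, 1/2 · 21/100 = 21/200; with total 7/40.
So P(r = 1 | data) = (3/100) / (7/40) = 6/35.

0.171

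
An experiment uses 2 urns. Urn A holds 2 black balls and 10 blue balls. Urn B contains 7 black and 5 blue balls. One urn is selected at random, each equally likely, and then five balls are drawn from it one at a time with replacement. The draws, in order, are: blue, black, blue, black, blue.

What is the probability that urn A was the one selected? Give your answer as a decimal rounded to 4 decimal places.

0.3951

Compute the likelihood of the observed sequence for each case: P(data | urn A) = (10/12)(2/12)(10/12)(2/12)(10/12) = 0.016075; P(data | urn B) = (5/12)(7/12)(5/12)(7/12)(5/12) = 0.024615.
Multiplying each by its prior: 1/2 · 0.016075 = 0.0080376, 1/2 · 0.024615 = 0.012308; these sum to 0.020345.
Hence P(urn A | data) = (0.0080376) / (0.020345) = 0.39506.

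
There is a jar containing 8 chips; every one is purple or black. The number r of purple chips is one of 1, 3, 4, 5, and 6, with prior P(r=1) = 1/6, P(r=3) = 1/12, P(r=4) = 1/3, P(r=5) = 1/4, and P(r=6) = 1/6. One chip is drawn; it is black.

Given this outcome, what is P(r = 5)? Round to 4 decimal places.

For each hypothesis, P(data | H) works out to: P(data | r = 1) = (7/8) = 7/8; P(data | r = 3) = (5/8) = 5/8; P(data | r = 4) = (4/8) = 1/2; P(data | r = 5) = (3/8) = 3/8; P(data | r = 6) = (2/8) = 1/4.
Multiplying each by its prior: 1/6 · 7/8 = 7/48, 1/12 · 5/8 = 5/96, 1/3 · 1/2 = 1/6, 1/4 · 3/8 = 3/32, 1/6 · 1/4 = 1/24; these sum to 1/2.
By Bayes' rule, P(r = 5 | data) = (3/32) / (1/2) = 3/16.

0.1875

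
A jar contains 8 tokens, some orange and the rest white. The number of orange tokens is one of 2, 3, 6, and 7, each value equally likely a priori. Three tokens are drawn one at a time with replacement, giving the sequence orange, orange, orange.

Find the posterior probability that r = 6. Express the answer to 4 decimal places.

Compute the likelihood of the observed sequence for each case: P(data | r = 2) = (2/8)(2/8)(2/8) = 0.015625; P(data | r = 3) = (3/8)(3/8)(3/8) = 0.052734; P(data | r = 6) = (6/8)(6/8)(6/8) = 0.42188; P(data | r = 7) = (7/8)(7/8)(7/8) = 0.66992.
Multiplying each by its prior: 1/4 · 0.015625 = 0.0039062, 1/4 · 0.052734 = 0.013184, 1/4 · 0.42188 = 0.10547, 1/4 · 0.66992 = 0.16748; with total 0.29004.
By Bayes' rule, P(r = 6 | data) = (0.10547) / (0.29004) = 0.36364.

0.3636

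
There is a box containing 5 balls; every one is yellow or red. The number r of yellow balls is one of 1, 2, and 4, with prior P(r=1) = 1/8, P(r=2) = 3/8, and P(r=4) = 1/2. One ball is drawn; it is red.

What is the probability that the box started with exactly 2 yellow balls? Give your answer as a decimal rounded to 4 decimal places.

0.5294

Compute the likelihood of this draw for each case: P(data | r = 1) = (4/5) = 4/5; P(data | r = 2) = (3/5) = 3/5; P(data | r = 4) = (1/5) = 1/5.
The prior-weighted likelihoods are 1/8 · 4/5 = 1/10, 3/8 · 3/5 = 9/40, 1/2 · 1/5 = 1/10; summing to 17/40.
Hence P(r = 2 | data) = (9/40) / (17/40) = 9/17.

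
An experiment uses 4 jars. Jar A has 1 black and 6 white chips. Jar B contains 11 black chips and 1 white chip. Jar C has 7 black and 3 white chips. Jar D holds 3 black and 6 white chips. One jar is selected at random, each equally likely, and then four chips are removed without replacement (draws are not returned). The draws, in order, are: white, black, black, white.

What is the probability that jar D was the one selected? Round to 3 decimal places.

The likelihood of the observed sequence under each hypothesis: P(data | jar A) = (6/7)(1/6)(0/5) = 0; P(data | jar B) = (1/12)(11/11)(10/10)(0/9) = 0; P(data | jar C) = (3/10)(7/9)(6/8)(2/7) = 1/20; P(data | jar D) = (6/9)(3/8)(2/7)(5/6) = 5/84.
The prior-weighted likelihoods are 1/4 · 0 = 0, 1/4 · 0 = 0, 1/4 · 1/20 = 1/80, 1/4 · 5/84 = 5/336; summing to 23/840.
Therefore the posterior P(jar D | data) = (5/336) / (23/840) = 25/46.

0.543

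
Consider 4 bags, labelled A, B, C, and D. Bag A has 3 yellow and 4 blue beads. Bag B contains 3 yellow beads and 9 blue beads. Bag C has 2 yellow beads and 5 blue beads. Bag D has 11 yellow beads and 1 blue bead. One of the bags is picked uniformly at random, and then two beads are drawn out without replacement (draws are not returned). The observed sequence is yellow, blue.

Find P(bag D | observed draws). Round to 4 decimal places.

0.1027

The likelihood of the observed sequence under each hypothesis: P(data | bag A) = (3/7)(4/6) = 2/7; P(data | bag B) = (3/12)(9/11) = 9/44; P(data | bag C) = (2/7)(5/6) = 5/21; P(data | bag D) = (11/12)(1/11) = 1/12.
The prior-weighted likelihoods are 1/4 · 2/7 = 1/14, 1/4 · 9/44 = 9/176, 1/4 · 5/21 = 5/84, 1/4 · 1/12 = 1/48; summing to 125/616.
So P(bag D | data) = (1/48) / (125/616) = 77/750.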